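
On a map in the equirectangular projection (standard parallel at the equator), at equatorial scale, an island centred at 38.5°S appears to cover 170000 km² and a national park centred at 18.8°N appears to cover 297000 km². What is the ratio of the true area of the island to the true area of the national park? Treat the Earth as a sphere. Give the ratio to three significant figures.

0.473

Plate carrée has h = 1 and k = sec φ, giving areal scale sec φ; true area = (apparent area) · cos φ.
True area of island: 170000 × cos(38.5°) = 170000 × 0.7826 = 133000 km².
True area of national park: 297000 × cos(18.8°) = 297000 × 0.9466 = 281200 km².
Ratio = 133000 / 281200 ≈ 0.473.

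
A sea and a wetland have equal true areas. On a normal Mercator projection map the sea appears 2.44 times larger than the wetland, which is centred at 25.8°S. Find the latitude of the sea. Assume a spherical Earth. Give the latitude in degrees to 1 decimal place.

Mercator areal scale is sec²φ, so apparent-area ratio = sec²φ₁ / sec²φ₂ = cos²φ₂ / cos²φ₁.
cos²φ₂ / cos²φ₁ = 2.44  ⇒  cos φ₁ = cos 25.8° / √2.44 = 0.9003/1.562 = 0.5764.
φ₁ = arccos(0.5764) ≈ 54.8°.

54.8°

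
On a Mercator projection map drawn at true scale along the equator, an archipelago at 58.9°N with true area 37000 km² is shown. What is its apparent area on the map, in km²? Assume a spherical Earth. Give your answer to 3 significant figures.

139000 km²

Mercator is conformal, so the point scale is isotropic: h = k = sec φ = 1/cos φ.
Areal scale = k² = sec²φ = 1/cos²(58.9°) = 1/0.5165² = 3.748.
Apparent area = 37000 × 3.748 ≈ 139000 km².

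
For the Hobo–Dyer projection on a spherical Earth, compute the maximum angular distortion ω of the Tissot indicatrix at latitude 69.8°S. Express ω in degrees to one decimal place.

85.9°

The Hobo–Dyer projection is cylindrical equal-area with φ₀ = 37.5°. A cylindrical equal-area projection with standard parallel φ₀ has meridian scale h = cos φ / cos φ₀ and parallel scale k = cos φ₀ / cos φ (so areas are preserved, h·k = 1).
At 69.8°: h = 0.4352, k = 2.298; principal scales a = 2.298, b = 0.4352.
sin(ω/2) = (a − b)/(a + b) = 1.862/2.733 = 0.6815, so ω = 2 arcsin(0.6815) ≈ 85.9°.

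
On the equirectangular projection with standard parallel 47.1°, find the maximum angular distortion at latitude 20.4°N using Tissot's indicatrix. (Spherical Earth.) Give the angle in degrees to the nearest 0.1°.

With standard parallel φ₀ = 47.1°, the equirectangular projection gives x = Rλ cos φ₀, y = Rφ, so h = 1 and k = cos 47.1° / cos φ.
At 20.4°: h = 1.000, k = 0.7263; principal scales a = 1.000, b = 0.7263.
sin(ω/2) = (a − b)/(a + b) = 0.2737/1.726 = 0.1586, so ω = 2 arcsin(0.1586) ≈ 18.2°.

18.2°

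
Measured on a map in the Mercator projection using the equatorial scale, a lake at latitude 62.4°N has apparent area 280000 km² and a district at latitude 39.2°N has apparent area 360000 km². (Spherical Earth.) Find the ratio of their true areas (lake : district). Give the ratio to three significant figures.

0.278

On Mercator the areal scale is sec²φ, so true area = apparent × cos²φ.
True area of lake: 280000 × cos²(62.4°) = 280000 × 0.2146 = 60100 km².
True area of district: 360000 × cos²(39.2°) = 360000 × 0.6005 = 216200 km².
Ratio = 60100 / 216200 ≈ 0.278.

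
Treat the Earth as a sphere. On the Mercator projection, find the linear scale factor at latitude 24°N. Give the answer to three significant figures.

1.09

Mercator is conformal, so the point scale is isotropic: h = k = sec φ = 1/cos φ.
k = 1/cos 24° = 1/0.9135 = 1.095.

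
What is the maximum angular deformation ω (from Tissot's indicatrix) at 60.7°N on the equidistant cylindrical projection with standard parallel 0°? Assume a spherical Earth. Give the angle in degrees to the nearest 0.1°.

In the plate carrée (x = Rλ, y = Rφ), meridians are true-scale (h = 1) and parallels are stretched by k = sec φ.
At 60.7°: h = 1.000, k = 2.043; principal scales a = 2.043, b = 1.000.
sin(ω/2) = (a − b)/(a + b) = 1.043/3.043 = 0.3428, so ω = 2 arcsin(0.3428) ≈ 40.1°.

40.1°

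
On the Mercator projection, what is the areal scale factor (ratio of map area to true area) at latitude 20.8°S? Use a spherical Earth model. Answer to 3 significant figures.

1.14

The Mercator projection is conformal; its linear scale factor is the same in every direction and equals sec φ = 1/cos φ.
Areal scale = k² = sec²φ = 1/cos²(20.8°) = 1/0.9348² = 1.144.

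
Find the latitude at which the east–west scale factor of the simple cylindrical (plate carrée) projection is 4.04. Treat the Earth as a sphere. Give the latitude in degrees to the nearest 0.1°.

Plate carrée: h = 1, k = sec φ along parallels.
sec φ = 4.04  ⇒  cos φ = 0.2475  ⇒  φ ≈ 75.7°.

75.7°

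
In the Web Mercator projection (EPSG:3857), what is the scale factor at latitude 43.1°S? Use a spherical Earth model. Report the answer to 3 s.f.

For Mercator, h = k = sec φ (a conformal cylindrical projection has a single point scale, 1/cos φ).
k = 1/cos 43.1° = 1/0.7302 = 1.370.

1.37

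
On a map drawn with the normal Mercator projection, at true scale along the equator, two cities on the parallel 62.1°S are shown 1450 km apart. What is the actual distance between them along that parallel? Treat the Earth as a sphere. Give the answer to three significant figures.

For Mercator, h = k = sec φ (a conformal cylindrical projection has a single point scale, 1/cos φ).
Along the parallel at 62.1°, map distances are exaggerated by k = sec 62.1° = 2.137.
True distance = 1450 / 2.137 = 1450 × cos 62.1° ≈ 678 km.

678 km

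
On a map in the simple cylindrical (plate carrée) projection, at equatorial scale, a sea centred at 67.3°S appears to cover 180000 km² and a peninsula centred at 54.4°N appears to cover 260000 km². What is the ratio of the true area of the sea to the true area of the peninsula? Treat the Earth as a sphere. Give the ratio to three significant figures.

0.459

Plate carrée has h = 1 and k = sec φ, giving areal scale sec φ; true area = (apparent area) · cos φ.
True area of sea: 180000 × cos(67.3°) = 180000 × 0.3859 = 69460 km².
True area of peninsula: 260000 × cos(54.4°) = 260000 × 0.5821 = 151400 km².
Ratio = 69460 / 151400 ≈ 0.459.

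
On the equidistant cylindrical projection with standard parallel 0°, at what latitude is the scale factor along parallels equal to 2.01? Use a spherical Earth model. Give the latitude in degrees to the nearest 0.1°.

Plate carrée: h = 1, k = sec φ along parallels.
sec φ = 2.01  ⇒  cos φ = 0.4975  ⇒  φ ≈ 60.2°.

60.2°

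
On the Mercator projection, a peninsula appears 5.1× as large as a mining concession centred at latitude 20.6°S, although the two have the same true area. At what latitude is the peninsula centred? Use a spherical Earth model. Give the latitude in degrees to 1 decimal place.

On Mercator, (apparent₁)/(apparent₂) = sec²φ₁ / sec²φ₂ when true areas are equal.
cos²φ₂ / cos²φ₁ = 5.1  ⇒  cos φ₁ = cos 20.6° / √5.1 = 0.9361/2.258 = 0.4145.
φ₁ = arccos(0.4145) ≈ 65.5°.

65.5°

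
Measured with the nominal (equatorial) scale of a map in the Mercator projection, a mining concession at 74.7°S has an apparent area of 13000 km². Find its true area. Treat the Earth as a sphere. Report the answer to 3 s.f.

Mercator is conformal, so the point scale is isotropic: h = k = sec φ = 1/cos φ.
Areal scale = k² = sec²φ = 1/cos²(74.7°) = 1/0.2639² = 14.36.
True area = apparent / (areal scale) = 13000 / 14.36 ≈ 905 km².

905 km²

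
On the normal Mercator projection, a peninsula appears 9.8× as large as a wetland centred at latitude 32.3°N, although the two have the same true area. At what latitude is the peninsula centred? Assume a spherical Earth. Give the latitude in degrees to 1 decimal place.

74.3°

Mercator areal scale is sec²φ, so apparent-area ratio = sec²φ₁ / sec²φ₂ = cos²φ₂ / cos²φ₁.
cos²φ₂ / cos²φ₁ = 9.8  ⇒  cos φ₁ = cos 32.3° / √9.8 = 0.8453/3.130 = 0.2700.
φ₁ = arccos(0.2700) ≈ 74.3°.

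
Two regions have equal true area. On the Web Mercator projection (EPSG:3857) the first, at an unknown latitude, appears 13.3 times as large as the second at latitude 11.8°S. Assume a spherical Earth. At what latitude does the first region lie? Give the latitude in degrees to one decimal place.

On Mercator, (apparent₁)/(apparent₂) = sec²φ₁ / sec²φ₂ when true areas are equal.
cos²φ₂ / cos²φ₁ = 13.3  ⇒  cos φ₁ = cos 11.8° / √13.3 = 0.9789/3.647 = 0.2684.
φ₁ = arccos(0.2684) ≈ 74.4°.

74.4°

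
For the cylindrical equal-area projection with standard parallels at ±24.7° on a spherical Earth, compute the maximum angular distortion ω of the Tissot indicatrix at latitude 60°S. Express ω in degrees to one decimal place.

For cylindrical equal-area with standard parallel φ₀, h = cos φ / cos φ₀ and k = cos φ₀ / cos φ, so h·k = 1.
At 60°: h = 0.5504, k = 1.817; principal scales a = 1.817, b = 0.5504.
sin(ω/2) = (a − b)/(a + b) = 1.267/2.367 = 0.5351, so ω = 2 arcsin(0.5351) ≈ 64.7°.

64.7°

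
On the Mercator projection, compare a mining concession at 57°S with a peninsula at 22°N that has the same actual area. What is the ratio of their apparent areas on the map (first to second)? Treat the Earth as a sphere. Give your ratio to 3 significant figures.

Mercator areal scale is sec²φ.
At 57°: sec²(57°) = 1/0.5446² = 3.371.
At 22°: sec²(22°) = 1/0.9272² = 1.163.
Ratio = 3.371/1.163 = cos²(22°)/cos²(57°) ≈ 2.90.

2.90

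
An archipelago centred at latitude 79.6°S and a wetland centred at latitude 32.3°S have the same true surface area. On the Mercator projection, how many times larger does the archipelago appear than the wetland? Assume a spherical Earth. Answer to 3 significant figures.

Mercator is conformal with k = sec φ, so areal scale = k² = sec²φ.
At 79.6°: sec²(79.6°) = 1/0.1805² = 30.69.
At 32.3°: sec²(32.3°) = 1/0.8453² = 1.400.
Ratio = 30.69/1.400 = cos²(32.3°)/cos²(79.6°) ≈ 21.9.

21.9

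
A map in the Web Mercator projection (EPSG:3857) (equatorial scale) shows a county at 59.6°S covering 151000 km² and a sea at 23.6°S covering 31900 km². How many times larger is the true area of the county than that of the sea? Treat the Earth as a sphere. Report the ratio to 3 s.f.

1.44

Mercator's areal exaggeration is sec²φ; hence true area = (apparent area) · cos²φ.
True area of county: 151000 × cos²(59.6°) = 151000 × 0.2561 = 38670 km².
True area of sea: 31900 × cos²(23.6°) = 31900 × 0.8397 = 26790 km².
Ratio = 38670 / 26790 ≈ 1.44.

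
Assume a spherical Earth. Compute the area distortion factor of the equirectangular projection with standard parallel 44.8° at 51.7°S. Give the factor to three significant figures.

With standard parallel φ₀ = 44.8°, the equirectangular projection gives x = Rλ cos φ₀, y = Rφ, so h = 1 and k = cos 44.8° / cos φ.
Areal scale = h·k = 1 × cos φ₀ / cos φ; at 51.7°, h = 1.000, k = 1.145, so h·k = 1.145.

1.14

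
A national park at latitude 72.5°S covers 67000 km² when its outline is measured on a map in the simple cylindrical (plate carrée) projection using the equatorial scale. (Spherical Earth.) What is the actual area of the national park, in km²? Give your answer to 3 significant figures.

For the equirectangular projection with φ₀ = 0 (plate carrée), h = 1 along meridians and k = sec φ along parallels.
Areal scale = h·k = 1 × sec φ; at 72.5°, h = 1.000, k = 3.326, so h·k = 3.326.
True area = apparent / (areal scale) = 67000 / 3.326 ≈ 20100 km².

20100 km²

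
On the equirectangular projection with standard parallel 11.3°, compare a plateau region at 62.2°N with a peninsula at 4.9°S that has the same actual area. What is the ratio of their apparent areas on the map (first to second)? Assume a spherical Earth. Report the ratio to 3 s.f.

In the equirectangular projection with standard parallel φ₀ = 11.3° (x = Rλ cos φ₀, y = Rφ), meridians are true-scale (h = 1) and the parallel scale is k = cos φ₀ / cos φ.
Areal scale at 62.2°: h·k = 1.000 × 2.103 = 2.103.
Areal scale at 4.9°: h·k = 1.000 × 0.9842 = 0.9842.
Ratio = 2.103/0.9842 ≈ 2.14.

2.14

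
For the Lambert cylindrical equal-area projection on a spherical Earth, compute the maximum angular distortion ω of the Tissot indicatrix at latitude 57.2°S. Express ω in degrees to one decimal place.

66.2°

The Lambert cylindrical equal-area projection is the cylindrical equal-area projection with its standard parallel at the equator (φ₀ = 0). For cylindrical equal-area with standard parallel φ₀, h = cos φ / cos φ₀ and k = cos φ₀ / cos φ, so h·k = 1.
At 57.2°: h = 0.5417, k = 1.846; principal scales a = 1.846, b = 0.5417.
sin(ω/2) = (a − b)/(a + b) = 1.304/2.388 = 0.5463, so ω = 2 arcsin(0.5463) ≈ 66.2°.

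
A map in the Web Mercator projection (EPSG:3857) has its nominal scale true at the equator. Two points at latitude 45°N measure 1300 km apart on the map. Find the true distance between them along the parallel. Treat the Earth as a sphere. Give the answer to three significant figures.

Mercator is conformal, so the point scale is isotropic: h = k = sec φ = 1/cos φ.
Along the parallel at 45°, map distances are exaggerated by k = sec 45° = 1.414.
True distance = 1300 / 1.414 = 1300 × cos 45° ≈ 919 km.

919 km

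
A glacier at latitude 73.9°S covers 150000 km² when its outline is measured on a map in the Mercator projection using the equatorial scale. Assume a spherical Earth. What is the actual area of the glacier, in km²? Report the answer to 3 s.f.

11500 km²

Mercator is conformal, so the point scale is isotropic: h = k = sec φ = 1/cos φ.
Areal scale = k² = sec²φ = 1/cos²(73.9°) = 1/0.2773² = 13.00.
True area = apparent / (areal scale) = 150000 / 13.00 ≈ 11500 km².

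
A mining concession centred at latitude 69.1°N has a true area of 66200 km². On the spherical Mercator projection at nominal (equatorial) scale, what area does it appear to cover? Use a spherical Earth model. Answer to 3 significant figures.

520000 km²

Mercator is conformal, so the point scale is isotropic: h = k = sec φ = 1/cos φ.
Areal scale = k² = sec²φ = 1/cos²(69.1°) = 1/0.3567² = 7.858.
Apparent area = 66200 × 7.858 ≈ 520000 km².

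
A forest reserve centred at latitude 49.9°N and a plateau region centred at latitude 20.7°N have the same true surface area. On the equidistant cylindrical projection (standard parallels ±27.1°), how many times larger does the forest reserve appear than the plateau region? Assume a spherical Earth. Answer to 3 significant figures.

With standard parallel φ₀ = 27.1°, the equirectangular projection gives x = Rλ cos φ₀, y = Rφ, so h = 1 and k = cos 27.1° / cos φ.
Areal scale at 49.9°: h·k = 1.000 × 1.382 = 1.382.
Areal scale at 20.7°: h·k = 1.000 × 0.9516 = 0.9516.
Ratio = 1.382/0.9516 ≈ 1.45.

1.45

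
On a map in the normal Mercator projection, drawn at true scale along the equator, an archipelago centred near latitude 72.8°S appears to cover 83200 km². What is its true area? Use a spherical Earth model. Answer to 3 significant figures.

The Mercator projection is conformal; its linear scale factor is the same in every direction and equals sec φ = 1/cos φ.
Areal scale = k² = sec²φ = 1/cos²(72.8°) = 1/0.2957² = 11.44.
True area = apparent / (areal scale) = 83200 / 11.44 ≈ 7280 km².

7280 km²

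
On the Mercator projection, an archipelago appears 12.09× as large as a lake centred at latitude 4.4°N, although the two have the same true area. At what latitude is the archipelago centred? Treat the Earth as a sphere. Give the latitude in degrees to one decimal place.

For equal true areas on Mercator, apparent areas scale as sec²φ, so the ratio is cos²φ₂ / cos²φ₁.
cos²φ₂ / cos²φ₁ = 12.09  ⇒  cos φ₁ = cos 4.4° / √12.09 = 0.9971/3.477 = 0.2868.
φ₁ = arccos(0.2868) ≈ 73.3°.

73.3°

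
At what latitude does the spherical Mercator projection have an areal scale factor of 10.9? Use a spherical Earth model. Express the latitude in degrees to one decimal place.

72.4°

Mercator areal scale is sec²φ.
sec²φ = 10.9  ⇒  cos²φ = 0.09174  ⇒  cos φ = 0.3029.
φ = arccos(0.3029) ≈ 72.4°.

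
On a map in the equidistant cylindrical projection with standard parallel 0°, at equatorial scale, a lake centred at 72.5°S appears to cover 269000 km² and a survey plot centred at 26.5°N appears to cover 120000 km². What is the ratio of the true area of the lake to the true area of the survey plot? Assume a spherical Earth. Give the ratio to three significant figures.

Plate carrée has h = 1 and k = sec φ, giving areal scale sec φ; true area = (apparent area) · cos φ.
True area of lake: 269000 × cos(72.5°) = 269000 × 0.3007 = 80890 km².
True area of survey plot: 120000 × cos(26.5°) = 120000 × 0.8949 = 107400 km².
Ratio = 80890 / 107400 ≈ 0.753.

0.753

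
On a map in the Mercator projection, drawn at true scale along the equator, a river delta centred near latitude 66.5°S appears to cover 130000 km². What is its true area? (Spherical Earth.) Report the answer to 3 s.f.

20700 km²

For Mercator, h = k = sec φ (a conformal cylindrical projection has a single point scale, 1/cos φ).
Areal scale = k² = sec²φ = 1/cos²(66.5°) = 1/0.3987² = 6.289.
True area = apparent / (areal scale) = 130000 / 6.289 ≈ 20700 km².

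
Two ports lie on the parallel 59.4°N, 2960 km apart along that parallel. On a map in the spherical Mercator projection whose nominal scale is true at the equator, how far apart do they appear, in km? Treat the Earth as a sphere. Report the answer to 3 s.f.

5810 km

The Mercator projection is conformal; its linear scale factor is the same in every direction and equals sec φ = 1/cos φ.
Along the parallel, k = sec 59.4° = 1/0.5090 = 1.964.
Map distance = 2960 × 1.964 ≈ 5810 km.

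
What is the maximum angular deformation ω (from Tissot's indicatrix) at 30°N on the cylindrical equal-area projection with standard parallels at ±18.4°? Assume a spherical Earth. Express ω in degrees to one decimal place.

10.5°

Cylindrical equal-area (φ₀ = 18.4°): h = cos φ / cos 18.4° along meridians, k = cos 18.4° / cos φ along parallels; h·k = 1.
At 30°: h = 0.9127, k = 1.096; principal scales a = 1.096, b = 0.9127.
sin(ω/2) = (a − b)/(a + b) = 0.1830/2.008 = 0.09111, so ω = 2 arcsin(0.09111) ≈ 10.5°.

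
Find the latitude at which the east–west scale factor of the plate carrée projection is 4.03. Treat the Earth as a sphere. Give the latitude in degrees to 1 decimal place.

Plate carrée: h = 1, k = sec φ along parallels.
sec φ = 4.03  ⇒  cos φ = 0.2481  ⇒  φ ≈ 75.6°.

75.6°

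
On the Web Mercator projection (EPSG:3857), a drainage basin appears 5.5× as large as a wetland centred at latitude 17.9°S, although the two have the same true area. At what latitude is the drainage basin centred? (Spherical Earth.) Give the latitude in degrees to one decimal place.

Mercator areal scale is sec²φ, so apparent-area ratio = sec²φ₁ / sec²φ₂ = cos²φ₂ / cos²φ₁.
cos²φ₂ / cos²φ₁ = 5.5  ⇒  cos φ₁ = cos 17.9° / √5.5 = 0.9516/2.345 = 0.4058.
φ₁ = arccos(0.4058) ≈ 66.1°.

66.1°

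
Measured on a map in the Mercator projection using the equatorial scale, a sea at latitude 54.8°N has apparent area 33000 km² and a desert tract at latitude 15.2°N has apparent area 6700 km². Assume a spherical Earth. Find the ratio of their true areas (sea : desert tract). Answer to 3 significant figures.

On Mercator the areal scale is sec²φ, so true area = apparent × cos²φ.
True area of sea: 33000 × cos²(54.8°) = 33000 × 0.3323 = 10970 km².
True area of desert tract: 6700 × cos²(15.2°) = 6700 × 0.9313 = 6239 km².
Ratio = 10970 / 6239 ≈ 1.76.

1.76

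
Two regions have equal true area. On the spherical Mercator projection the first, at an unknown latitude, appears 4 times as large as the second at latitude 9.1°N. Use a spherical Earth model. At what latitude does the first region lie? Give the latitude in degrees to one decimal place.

For equal true areas on Mercator, apparent areas scale as sec²φ, so the ratio is cos²φ₂ / cos²φ₁.
cos²φ₂ / cos²φ₁ = 4  ⇒  cos φ₁ = cos 9.1° / √4 = 0.9874/2.000 = 0.4937.
φ₁ = arccos(0.4937) ≈ 60.4°.

60.4°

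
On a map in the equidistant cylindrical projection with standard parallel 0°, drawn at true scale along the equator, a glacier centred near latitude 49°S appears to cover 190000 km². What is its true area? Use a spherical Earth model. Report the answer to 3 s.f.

Plate carrée maps x = Rλ, y = Rφ. The meridian scale is h = 1 and the parallel scale is k = 1/cos φ = sec φ.
Areal scale = h·k = 1 × sec φ; at 49°, h = 1.000, k = 1.524, so h·k = 1.524.
True area = apparent / (areal scale) = 190000 / 1.524 ≈ 125000 km².

125000 km²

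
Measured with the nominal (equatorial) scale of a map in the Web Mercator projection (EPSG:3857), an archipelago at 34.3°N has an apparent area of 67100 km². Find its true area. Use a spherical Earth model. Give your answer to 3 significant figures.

45800 km²

Mercator is conformal, so the point scale is isotropic: h = k = sec φ = 1/cos φ.
Areal scale = k² = sec²φ = 1/cos²(34.3°) = 1/0.8261² = 1.465.
True area = apparent / (areal scale) = 67100 / 1.465 ≈ 45800 km².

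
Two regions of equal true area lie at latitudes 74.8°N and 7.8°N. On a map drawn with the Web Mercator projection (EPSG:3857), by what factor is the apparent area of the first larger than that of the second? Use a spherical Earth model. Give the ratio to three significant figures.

On Mercator, area is exaggerated by sec²φ = 1/cos²φ.
At 74.8°: sec²(74.8°) = 1/0.2622² = 14.55.
At 7.8°: sec²(7.8°) = 1/0.9907² = 1.019.
Ratio = 14.55/1.019 = cos²(7.8°)/cos²(74.8°) ≈ 14.3.

14.3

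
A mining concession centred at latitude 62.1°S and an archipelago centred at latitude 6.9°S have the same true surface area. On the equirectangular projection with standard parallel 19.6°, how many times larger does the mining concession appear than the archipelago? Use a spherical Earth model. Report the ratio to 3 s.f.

2.12

The equidistant cylindrical projection with φ₀ = 19.6° has h = 1 (meridians true) and k = cos φ₀ / cos φ along parallels.
Areal scale at 62.1°: h·k = 1.000 × 2.013 = 2.013.
Areal scale at 6.9°: h·k = 1.000 × 0.9489 = 0.9489.
Ratio = 2.013/0.9489 ≈ 2.12.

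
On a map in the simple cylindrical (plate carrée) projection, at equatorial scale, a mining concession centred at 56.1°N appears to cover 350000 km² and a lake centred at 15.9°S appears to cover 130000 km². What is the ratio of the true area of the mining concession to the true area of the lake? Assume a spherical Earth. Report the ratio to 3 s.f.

1.56

On the plate carrée, areal scale = h·k = 1 × sec φ, so true area = apparent × cos φ.
True area of mining concession: 350000 × cos(56.1°) = 350000 × 0.5577 = 195200 km².
True area of lake: 130000 × cos(15.9°) = 130000 × 0.9617 = 125000 km².
Ratio = 195200 / 125000 ≈ 1.56.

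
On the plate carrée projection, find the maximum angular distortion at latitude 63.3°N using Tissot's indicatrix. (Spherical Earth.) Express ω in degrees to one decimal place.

44.7°

In the plate carrée (x = Rλ, y = Rφ), meridians are true-scale (h = 1) and parallels are stretched by k = sec φ.
At 63.3°: h = 1.000, k = 2.226; principal scales a = 2.226, b = 1.000.
sin(ω/2) = (a − b)/(a + b) = 1.226/3.226 = 0.3800, so ω = 2 arcsin(0.3800) ≈ 44.7°.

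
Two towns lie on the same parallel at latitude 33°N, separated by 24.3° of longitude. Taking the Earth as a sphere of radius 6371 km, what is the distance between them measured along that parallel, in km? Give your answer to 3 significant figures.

2270 km

Arc length along a parallel = R cos φ · Δλ (with Δλ in radians).
= 6371 × cos 33° × (24.3° × π/180) = 6371 × 0.8387 × 0.4241 ≈ 2270 km.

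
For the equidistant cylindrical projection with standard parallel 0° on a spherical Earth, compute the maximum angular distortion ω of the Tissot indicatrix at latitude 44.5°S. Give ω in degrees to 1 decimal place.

In the plate carrée (x = Rλ, y = Rφ), meridians are true-scale (h = 1) and parallels are stretched by k = sec φ.
At 44.5°: h = 1.000, k = 1.402; principal scales a = 1.402, b = 1.000.
sin(ω/2) = (a − b)/(a + b) = 0.4020/2.402 = 0.1674, so ω = 2 arcsin(0.1674) ≈ 19.3°.

19.3°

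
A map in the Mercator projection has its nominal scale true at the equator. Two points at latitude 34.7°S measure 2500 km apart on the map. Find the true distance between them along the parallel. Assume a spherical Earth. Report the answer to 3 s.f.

2060 km

Mercator is conformal, so the point scale is isotropic: h = k = sec φ = 1/cos φ.
Along the parallel at 34.7°, map distances are exaggerated by k = sec 34.7° = 1.216.
True distance = 2500 / 1.216 = 2500 × cos 34.7° ≈ 2060 km.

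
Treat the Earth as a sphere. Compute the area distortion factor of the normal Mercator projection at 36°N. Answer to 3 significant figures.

The Mercator projection is conformal; its linear scale factor is the same in every direction and equals sec φ = 1/cos φ.
Areal scale = k² = sec²φ = 1/cos²(36°) = 1/0.8090² = 1.528.

1.53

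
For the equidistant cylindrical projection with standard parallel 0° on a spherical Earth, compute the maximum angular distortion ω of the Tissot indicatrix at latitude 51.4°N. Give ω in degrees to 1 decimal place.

26.8°

In the plate carrée (x = Rλ, y = Rφ), meridians are true-scale (h = 1) and parallels are stretched by k = sec φ.
At 51.4°: h = 1.000, k = 1.603; principal scales a = 1.603, b = 1.000.
sin(ω/2) = (a − b)/(a + b) = 0.6029/2.603 = 0.2316, so ω = 2 arcsin(0.2316) ≈ 26.8°.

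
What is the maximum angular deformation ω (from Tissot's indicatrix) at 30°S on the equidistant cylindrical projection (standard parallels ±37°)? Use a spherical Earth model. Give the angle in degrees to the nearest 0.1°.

With standard parallel φ₀ = 37°, the equirectangular projection gives x = Rλ cos φ₀, y = Rφ, so h = 1 and k = cos 37° / cos φ.
At 30°: h = 1.000, k = 0.9222; principal scales a = 1.000, b = 0.9222.
sin(ω/2) = (a − b)/(a + b) = 0.07782/1.922 = 0.04048, so ω = 2 arcsin(0.04048) ≈ 4.6°.

4.6°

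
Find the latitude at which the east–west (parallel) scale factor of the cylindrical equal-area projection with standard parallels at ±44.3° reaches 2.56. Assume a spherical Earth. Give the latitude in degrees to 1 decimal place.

73.8°

Cylindrical equal-area (φ₀ = 44.3°): h = cos φ / cos 44.3° along meridians, k = cos 44.3° / cos φ along parallels; h·k = 1.
k = cos φ₀ / cos φ = 2.56  ⇒  cos φ = cos 44.3° / 2.56 = 0.2796.
φ = arccos(0.2796) ≈ 73.8°.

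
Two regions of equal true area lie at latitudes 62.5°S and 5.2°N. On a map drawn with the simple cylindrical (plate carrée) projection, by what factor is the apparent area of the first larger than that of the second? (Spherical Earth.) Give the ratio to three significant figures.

For the equirectangular projection with φ₀ = 0 (plate carrée), h = 1 along meridians and k = sec φ along parallels.
Areal scale at 62.5°: h·k = 1.000 × 2.166 = 2.166.
Areal scale at 5.2°: h·k = 1.000 × 1.004 = 1.004.
Ratio = 2.166/1.004 ≈ 2.16.

2.16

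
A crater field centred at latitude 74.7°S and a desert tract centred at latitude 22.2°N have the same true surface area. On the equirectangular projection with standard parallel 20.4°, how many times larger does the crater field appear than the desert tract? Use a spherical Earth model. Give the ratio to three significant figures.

With standard parallel φ₀ = 20.4°, the equirectangular projection gives x = Rλ cos φ₀, y = Rφ, so h = 1 and k = cos 20.4° / cos φ.
Areal scale at 74.7°: h·k = 1.000 × 3.552 = 3.552.
Areal scale at 22.2°: h·k = 1.000 × 1.012 = 1.012.
Ratio = 3.552/1.012 ≈ 3.51.

3.51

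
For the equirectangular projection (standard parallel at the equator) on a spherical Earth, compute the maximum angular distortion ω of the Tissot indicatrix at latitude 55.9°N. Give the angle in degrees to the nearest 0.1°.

In the plate carrée (x = Rλ, y = Rφ), meridians are true-scale (h = 1) and parallels are stretched by k = sec φ.
At 55.9°: h = 1.000, k = 1.784; principal scales a = 1.784, b = 1.000.
sin(ω/2) = (a − b)/(a + b) = 0.7837/2.784 = 0.2815, so ω = 2 arcsin(0.2815) ≈ 32.7°.

32.7°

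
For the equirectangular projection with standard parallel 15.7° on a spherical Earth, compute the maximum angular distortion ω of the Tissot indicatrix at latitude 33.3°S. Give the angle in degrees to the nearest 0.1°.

In the equirectangular projection with standard parallel φ₀ = 15.7° (x = Rλ cos φ₀, y = Rφ), meridians are true-scale (h = 1) and the parallel scale is k = cos φ₀ / cos φ.
At 33.3°: h = 1.000, k = 1.152; principal scales a = 1.152, b = 1.000.
sin(ω/2) = (a − b)/(a + b) = 0.1518/2.152 = 0.07055, so ω = 2 arcsin(0.07055) ≈ 8.1°.

8.1°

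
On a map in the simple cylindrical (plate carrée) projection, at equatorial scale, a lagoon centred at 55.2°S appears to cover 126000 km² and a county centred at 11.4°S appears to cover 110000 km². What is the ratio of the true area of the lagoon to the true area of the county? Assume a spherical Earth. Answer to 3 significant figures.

Plate carrée has h = 1 and k = sec φ, giving areal scale sec φ; true area = (apparent area) · cos φ.
True area of lagoon: 126000 × cos(55.2°) = 126000 × 0.5707 = 71910 km².
True area of county: 110000 × cos(11.4°) = 110000 × 0.9803 = 107800 km².
Ratio = 71910 / 107800 ≈ 0.667.

0.667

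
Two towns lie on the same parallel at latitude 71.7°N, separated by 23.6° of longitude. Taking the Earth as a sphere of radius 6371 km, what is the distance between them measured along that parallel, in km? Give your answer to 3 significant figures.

Arc length along a parallel = R cos φ · Δλ (with Δλ in radians).
= 6371 × cos 71.7° × (23.6° × π/180) = 6371 × 0.3140 × 0.4119 ≈ 824 km.

824 km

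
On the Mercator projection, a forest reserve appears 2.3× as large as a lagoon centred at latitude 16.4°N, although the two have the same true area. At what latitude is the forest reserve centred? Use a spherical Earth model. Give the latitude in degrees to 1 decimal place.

Mercator areal scale is sec²φ, so apparent-area ratio = sec²φ₁ / sec²φ₂ = cos²φ₂ / cos²φ₁.
cos²φ₂ / cos²φ₁ = 2.3  ⇒  cos φ₁ = cos 16.4° / √2.3 = 0.9593/1.517 = 0.6326.
φ₁ = arccos(0.6326) ≈ 50.8°.

50.8°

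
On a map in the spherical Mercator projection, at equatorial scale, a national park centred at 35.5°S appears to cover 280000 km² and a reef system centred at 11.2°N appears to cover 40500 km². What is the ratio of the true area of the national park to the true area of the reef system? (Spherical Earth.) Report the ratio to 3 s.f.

Since Mercator area scale is 1/cos²φ, the true area equals the apparent area multiplied by cos²φ.
True area of national park: 280000 × cos²(35.5°) = 280000 × 0.6628 = 185600 km².
True area of reef system: 40500 × cos²(11.2°) = 40500 × 0.9623 = 38970 km².
Ratio = 185600 / 38970 ≈ 4.76.

4.76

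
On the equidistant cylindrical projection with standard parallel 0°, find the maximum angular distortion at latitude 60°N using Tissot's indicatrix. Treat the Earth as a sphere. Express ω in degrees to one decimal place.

Plate carrée maps x = Rλ, y = Rφ. The meridian scale is h = 1 and the parallel scale is k = 1/cos φ = sec φ.
At 60°: h = 1.000, k = 2.000; principal scales a = 2.000, b = 1.000.
sin(ω/2) = (a − b)/(a + b) = 1.0000/3.000 = 0.3333, so ω = 2 arcsin(0.3333) ≈ 38.9°.

38.9°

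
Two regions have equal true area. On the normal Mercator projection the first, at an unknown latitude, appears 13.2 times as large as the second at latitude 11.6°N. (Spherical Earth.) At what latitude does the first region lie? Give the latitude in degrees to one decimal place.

74.4°

On Mercator, (apparent₁)/(apparent₂) = sec²φ₁ / sec²φ₂ when true areas are equal.
cos²φ₂ / cos²φ₁ = 13.2  ⇒  cos φ₁ = cos 11.6° / √13.2 = 0.9796/3.633 = 0.2696.
φ₁ = arccos(0.2696) ≈ 74.4°.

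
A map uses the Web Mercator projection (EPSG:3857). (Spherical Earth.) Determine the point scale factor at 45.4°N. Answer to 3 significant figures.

1.42

The Mercator projection is conformal; its linear scale factor is the same in every direction and equals sec φ = 1/cos φ.
k = 1/cos 45.4° = 1/0.7022 = 1.424.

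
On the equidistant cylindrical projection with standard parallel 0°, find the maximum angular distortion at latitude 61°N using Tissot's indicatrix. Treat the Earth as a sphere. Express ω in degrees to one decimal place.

Plate carrée maps x = Rλ, y = Rφ. The meridian scale is h = 1 and the parallel scale is k = 1/cos φ = sec φ.
At 61°: h = 1.000, k = 2.063; principal scales a = 2.063, b = 1.000.
sin(ω/2) = (a − b)/(a + b) = 1.063/3.063 = 0.3470, so ω = 2 arcsin(0.3470) ≈ 40.6°.

40.6°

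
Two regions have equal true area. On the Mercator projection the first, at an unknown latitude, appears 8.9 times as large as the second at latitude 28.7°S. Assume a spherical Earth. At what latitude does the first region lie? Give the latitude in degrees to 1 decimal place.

Mercator areal scale is sec²φ, so apparent-area ratio = sec²φ₁ / sec²φ₂ = cos²φ₂ / cos²φ₁.
cos²φ₂ / cos²φ₁ = 8.9  ⇒  cos φ₁ = cos 28.7° / √8.9 = 0.8771/2.983 = 0.2940.
φ₁ = arccos(0.2940) ≈ 72.9°.

72.9°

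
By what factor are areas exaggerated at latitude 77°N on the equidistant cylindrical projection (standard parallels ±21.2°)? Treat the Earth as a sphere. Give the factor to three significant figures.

4.14

With standard parallel φ₀ = 21.2°, the equirectangular projection gives x = Rλ cos φ₀, y = Rφ, so h = 1 and k = cos 21.2° / cos φ.
Areal scale = h·k = 1 × cos φ₀ / cos φ; at 77°, h = 1.000, k = 4.145, so h·k = 4.145.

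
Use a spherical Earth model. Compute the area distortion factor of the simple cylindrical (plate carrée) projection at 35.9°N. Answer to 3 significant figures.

For the equirectangular projection with φ₀ = 0 (plate carrée), h = 1 along meridians and k = sec φ along parallels.
Areal scale = h·k = 1 × sec φ; at 35.9°, h = 1.000, k = 1.235, so h·k = 1.235.

1.23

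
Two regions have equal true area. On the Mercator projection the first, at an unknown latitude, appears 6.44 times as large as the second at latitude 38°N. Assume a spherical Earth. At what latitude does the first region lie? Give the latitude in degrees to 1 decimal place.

For equal true areas on Mercator, apparent areas scale as sec²φ, so the ratio is cos²φ₂ / cos²φ₁.
cos²φ₂ / cos²φ₁ = 6.44  ⇒  cos φ₁ = cos 38° / √6.44 = 0.7880/2.538 = 0.3105.
φ₁ = arccos(0.3105) ≈ 71.9°.

71.9°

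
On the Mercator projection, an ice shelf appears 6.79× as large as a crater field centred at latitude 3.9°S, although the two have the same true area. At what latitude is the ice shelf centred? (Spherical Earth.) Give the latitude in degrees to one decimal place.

Mercator areal scale is sec²φ, so apparent-area ratio = sec²φ₁ / sec²φ₂ = cos²φ₂ / cos²φ₁.
cos²φ₂ / cos²φ₁ = 6.79  ⇒  cos φ₁ = cos 3.9° / √6.79 = 0.9977/2.606 = 0.3829.
φ₁ = arccos(0.3829) ≈ 67.5°.

67.5°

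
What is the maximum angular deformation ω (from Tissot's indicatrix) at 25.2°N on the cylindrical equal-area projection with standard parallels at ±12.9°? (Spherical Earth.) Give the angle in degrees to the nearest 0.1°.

For cylindrical equal-area with standard parallel φ₀, h = cos φ / cos φ₀ and k = cos φ₀ / cos φ, so h·k = 1.
At 25.2°: h = 0.9283, k = 1.077; principal scales a = 1.077, b = 0.9283.
sin(ω/2) = (a − b)/(a + b) = 0.1490/2.006 = 0.07431, so ω = 2 arcsin(0.07431) ≈ 8.5°.

8.5°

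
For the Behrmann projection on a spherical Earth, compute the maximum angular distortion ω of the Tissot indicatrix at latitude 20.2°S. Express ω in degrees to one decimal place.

9.2°

Behrmann is a cylindrical equal-area projection with standard parallels at ±30°. For cylindrical equal-area with standard parallel φ₀, h = cos φ / cos φ₀ and k = cos φ₀ / cos φ, so h·k = 1.
At 20.2°: h = 1.084, k = 0.9228; principal scales a = 1.084, b = 0.9228.
sin(ω/2) = (a − b)/(a + b) = 0.1609/2.006 = 0.08019, so ω = 2 arcsin(0.08019) ≈ 9.2°.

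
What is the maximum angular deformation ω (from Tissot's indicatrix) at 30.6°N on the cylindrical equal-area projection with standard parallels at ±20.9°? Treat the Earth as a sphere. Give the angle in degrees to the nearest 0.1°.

9.4°

For cylindrical equal-area with standard parallel φ₀, h = cos φ / cos φ₀ and k = cos φ₀ / cos φ, so h·k = 1.
At 30.6°: h = 0.9214, k = 1.085; principal scales a = 1.085, b = 0.9214.
sin(ω/2) = (a − b)/(a + b) = 0.1640/2.007 = 0.08172, so ω = 2 arcsin(0.08172) ≈ 9.4°.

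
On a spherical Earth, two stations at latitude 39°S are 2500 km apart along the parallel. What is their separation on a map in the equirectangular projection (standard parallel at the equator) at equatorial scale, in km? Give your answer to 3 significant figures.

3220 km

In the plate carrée (x = Rλ, y = Rφ), meridians are true-scale (h = 1) and parallels are stretched by k = sec φ.
Along the parallel, k = sec 39° = 1/0.7771 = 1.287.
Map distance = 2500 × 1.287 ≈ 3220 km.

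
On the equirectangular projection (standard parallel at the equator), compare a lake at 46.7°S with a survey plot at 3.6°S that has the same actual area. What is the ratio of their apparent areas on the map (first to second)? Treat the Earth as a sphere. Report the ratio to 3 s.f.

1.46

In the plate carrée (x = Rλ, y = Rφ), meridians are true-scale (h = 1) and parallels are stretched by k = sec φ.
Areal scale at 46.7°: h·k = 1.000 × 1.458 = 1.458.
Areal scale at 3.6°: h·k = 1.000 × 1.002 = 1.002.
Ratio = 1.458/1.002 ≈ 1.46.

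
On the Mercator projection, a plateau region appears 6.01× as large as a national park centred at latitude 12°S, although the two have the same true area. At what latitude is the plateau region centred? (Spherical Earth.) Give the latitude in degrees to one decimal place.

On Mercator, (apparent₁)/(apparent₂) = sec²φ₁ / sec²φ₂ when true areas are equal.
cos²φ₂ / cos²φ₁ = 6.01  ⇒  cos φ₁ = cos 12° / √6.01 = 0.9781/2.452 = 0.3990.
φ₁ = arccos(0.3990) ≈ 66.5°.

66.5°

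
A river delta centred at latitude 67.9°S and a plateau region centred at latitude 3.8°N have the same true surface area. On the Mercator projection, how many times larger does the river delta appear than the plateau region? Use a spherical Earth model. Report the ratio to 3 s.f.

Mercator is conformal with k = sec φ, so areal scale = k² = sec²φ.
At 67.9°: sec²(67.9°) = 1/0.3762² = 7.065.
At 3.8°: sec²(3.8°) = 1/0.9978² = 1.004.
Ratio = 7.065/1.004 = cos²(3.8°)/cos²(67.9°) ≈ 7.03.

7.03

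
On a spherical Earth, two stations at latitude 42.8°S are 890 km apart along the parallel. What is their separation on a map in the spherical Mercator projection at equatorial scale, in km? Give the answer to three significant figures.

Mercator is conformal, so the point scale is isotropic: h = k = sec φ = 1/cos φ.
Along the parallel, k = sec 42.8° = 1/0.7337 = 1.363.
Map distance = 890 × 1.363 ≈ 1210 km.

1210 km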